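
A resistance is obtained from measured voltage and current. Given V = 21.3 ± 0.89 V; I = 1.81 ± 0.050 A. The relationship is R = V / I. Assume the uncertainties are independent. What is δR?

Since R is a product/quotient, work with relative uncertainties:
  (1·δV/V)² = (1×0.0418)² = 0.00175;  (-1·δI/I)² = (-1×0.0276)² = 0.000763
δR/R = √(0.00251) = 0.0501
R = 11.8 Ω, so δR = 0.0501 × 11.8 = 0.589 Ω.

0.589 Ω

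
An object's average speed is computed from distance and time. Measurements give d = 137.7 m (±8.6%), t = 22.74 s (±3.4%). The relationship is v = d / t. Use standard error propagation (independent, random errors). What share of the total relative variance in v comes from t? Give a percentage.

(δv/v)² = (1·δd/d)² + (-1·δt/t)²
  d term: (1×0.0860)² = 0.00740
  t term: (-1×0.0340)² = 0.00116
Total = 0.00855. Share from t = 0.00116/0.00855 = 0.135.

13.5%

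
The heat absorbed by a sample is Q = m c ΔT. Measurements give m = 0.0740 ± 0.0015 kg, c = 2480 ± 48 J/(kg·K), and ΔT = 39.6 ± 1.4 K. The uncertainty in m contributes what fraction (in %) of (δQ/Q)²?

20.2%

(δQ/Q)² = (1·δm/m)² + (1·δc/c)² + (1·δΔT/ΔT)²
  m term: (1×0.0203)² = 0.000411
  c term: (1×0.0194)² = 0.000375
  ΔT term: (1×0.0354)² = 0.00125
Total = 0.00204. Share from m = 0.000411/0.00204 = 0.202.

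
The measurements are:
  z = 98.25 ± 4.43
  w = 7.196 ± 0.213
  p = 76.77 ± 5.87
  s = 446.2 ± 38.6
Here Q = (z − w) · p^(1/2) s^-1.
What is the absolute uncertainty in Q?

Let u = z − w = 91.05. δu = √(δz² + δw²) = √(19.6 + 0.0454) = 4.44, so δu/u = 0.0487.
Q is then a monomial in u, p, s:
δQ/Q = √((δu/u)² + (½·δp/p)² + (-1·δs/s)²) = √(0.00237 + 0.00146 + 0.00748) = 0.106
Q = 1.788, so δQ = 0.106 × 1.788 = 0.190.

0.190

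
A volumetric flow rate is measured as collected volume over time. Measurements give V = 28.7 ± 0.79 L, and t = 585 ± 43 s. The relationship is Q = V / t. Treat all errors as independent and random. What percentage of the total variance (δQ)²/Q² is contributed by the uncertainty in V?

(δQ/Q)² = (1·δV/V)² + (-1·δt/t)²
  V term: (1×0.0275)² = 0.000758
  t term: (-1×0.0735)² = 0.00540
Total = 0.00616. Share from V = 0.000758/0.00616 = 0.123.

12.3%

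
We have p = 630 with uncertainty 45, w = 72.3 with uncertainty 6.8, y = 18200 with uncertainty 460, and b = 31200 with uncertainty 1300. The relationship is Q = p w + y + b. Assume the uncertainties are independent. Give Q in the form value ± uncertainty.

Let h = p·w = 45500. δh/h = √((1·δp/p)² + (1·δw/w)²) = √(0.00510 + 0.00885) = 0.118, so δh = 5380.
Q = h + y + b: δQ = √(δh² + δy² + δb²) = √(2.89e+07 + 2.12e+05 + 1.69e+06) = 5550
Q = 94900.

94900 ± 5550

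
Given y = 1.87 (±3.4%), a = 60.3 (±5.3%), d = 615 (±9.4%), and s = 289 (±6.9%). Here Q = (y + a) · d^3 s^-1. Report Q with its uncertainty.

(5.00 ± 1.48) × 10^7

Let u = y + a = 62.2. δu = √(δy² + δa²) = √(0.00404 + 10.2) = 3.20, so δu/u = 0.0514.
Q is then a monomial in u, d, s:
δQ/Q = √((δu/u)² + (3·δd/d)² + (-1·δs/s)²) = √(0.00264 + 0.0795 + 0.00476) = 0.295
Q = 5e+07, so δQ = 0.295 × 5e+07 = 1.48e+07.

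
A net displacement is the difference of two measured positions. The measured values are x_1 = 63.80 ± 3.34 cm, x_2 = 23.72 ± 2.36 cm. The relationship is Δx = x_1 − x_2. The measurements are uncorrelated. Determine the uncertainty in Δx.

4.09 cm

Δx is a linear combination, so absolute uncertainties add in quadrature:
  (δx_1)² = 11.2;  (δx_2)² = 5.57
δΔx = √(16.7) = 4.09 cm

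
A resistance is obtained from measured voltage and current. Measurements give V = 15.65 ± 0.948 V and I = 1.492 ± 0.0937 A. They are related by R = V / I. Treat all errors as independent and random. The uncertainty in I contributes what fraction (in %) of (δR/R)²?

(δR/R)² = (1·δV/V)² + (-1·δI/I)²
  V term: (1×0.0606)² = 0.00367
  I term: (-1×0.0628)² = 0.00394
Total = 0.00761. Share from I = 0.00394/0.00761 = 0.518.

51.8%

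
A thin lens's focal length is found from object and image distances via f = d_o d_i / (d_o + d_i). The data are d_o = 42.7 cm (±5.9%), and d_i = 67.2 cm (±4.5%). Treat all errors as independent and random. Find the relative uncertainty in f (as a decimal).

∂f/∂d_o = (d_i/(d_o+d_i))² = 0.374;  ∂f/∂d_i = (d_o/(d_o+d_i))² = 0.151
δf = √((∂f/∂d_o · δd_o)² + (∂f/∂d_i · δd_i)²) = √(0.887 + 0.208) = 1.05 cm
f = 26.1 cm, so δf/f = 1.05/26.1 = 0.0401.

0.0401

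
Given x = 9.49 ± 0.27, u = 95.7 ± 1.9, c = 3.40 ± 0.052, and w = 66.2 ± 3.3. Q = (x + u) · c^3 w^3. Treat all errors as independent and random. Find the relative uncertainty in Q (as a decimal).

Let h = x + u = 105. δh = √(δx² + δu²) = √(0.0729 + 3.61) = 1.92, so δh/h = 0.0182.
Q is then a monomial in h, c, w:
δQ/Q = √((δh/h)² + (3·δc/c)² + (3·δw/w)²) = √(0.000333 + 0.00211 + 0.0224) = 0.157

0.157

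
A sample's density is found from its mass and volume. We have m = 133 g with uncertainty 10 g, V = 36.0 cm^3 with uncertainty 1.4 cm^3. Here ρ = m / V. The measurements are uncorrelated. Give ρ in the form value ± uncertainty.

3.69 ± 0.313 g/cm^3

Each factor contributes (exponent × relative error)² to (δρ/ρ)²:
  (1·δm/m)² = (1×0.0752)² = 0.00565;  (-1·δV/V)² = (-1×0.0389)² = 0.00151
δρ/ρ = √(0.00717) = 0.0846
ρ = 3.69 g/cm^3, so δρ = 0.0846 × 3.69 = 0.313 g/cm^3.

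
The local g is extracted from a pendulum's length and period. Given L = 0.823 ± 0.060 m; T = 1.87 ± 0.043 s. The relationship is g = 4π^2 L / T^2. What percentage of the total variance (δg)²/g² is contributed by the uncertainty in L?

(δg/g)² = (1·δL/L)² + (-2·δT/T)²
  L term: (1×0.0729)² = 0.00531
  T term: (-2×0.0230)² = 0.00212
Total = 0.00743. Share from L = 0.00531/0.00743 = 0.715.

71.5%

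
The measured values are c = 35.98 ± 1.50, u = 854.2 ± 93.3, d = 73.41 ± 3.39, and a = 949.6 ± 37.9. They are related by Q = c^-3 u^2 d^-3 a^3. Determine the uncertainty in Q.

Since Q is a product/quotient, work with relative uncertainties:
  (-3·δc/c)² = (-3×0.0417)² = 0.0156;  (2·δu/u)² = (2×0.109)² = 0.0477;  (-3·δd/d)² = (-3×0.0462)² = 0.0192;  (3·δa/a)² = (3×0.0399)² = 0.0143
δQ/Q = √(0.0969) = 0.311
Q = 33910, so δQ = 0.311 × 33910 = 10600.

10600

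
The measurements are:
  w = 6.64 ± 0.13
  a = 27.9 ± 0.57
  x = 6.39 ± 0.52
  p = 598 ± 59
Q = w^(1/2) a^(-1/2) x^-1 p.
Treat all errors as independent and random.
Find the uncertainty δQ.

Products/powers → add relative errors in quadrature, weighted by exponent:
  (½·δw/w)² = (0.5×0.0196)² = 9.58e-05;  (−½·δa/a)² = (-0.5×0.0204)² = 0.000104;  (-1·δx/x)² = (-1×0.0814)² = 0.00662;  (1·δp/p)² = (1×0.0987)² = 0.00973
δQ/Q = √(0.0166) = 0.129
Q = 45.7, so δQ = 0.129 × 45.7 = 5.87.

5.87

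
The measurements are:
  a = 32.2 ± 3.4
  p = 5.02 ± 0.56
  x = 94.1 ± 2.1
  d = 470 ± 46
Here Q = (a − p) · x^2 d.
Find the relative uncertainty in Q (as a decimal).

0.166

Let u = a − p = 27.2. δu = √(δa² + δp²) = √(11.6 + 0.314) = 3.45, so δu/u = 0.127.
Q is then a monomial in u, x, d:
δQ/Q = √((δu/u)² + (2·δx/x)² + (1·δd/d)²) = √(0.0161 + 0.00199 + 0.00958) = 0.166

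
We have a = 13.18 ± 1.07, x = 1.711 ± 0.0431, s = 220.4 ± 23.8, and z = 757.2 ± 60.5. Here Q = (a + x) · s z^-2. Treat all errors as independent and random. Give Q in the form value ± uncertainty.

Let u = a + x = 14.89. δu = √(δa² + δx²) = √(1.14 + 0.00186) = 1.07, so δu/u = 0.0719.
Q is then a monomial in u, s, z:
δQ/Q = √((δu/u)² + (1·δs/s)² + (-2·δz/z)²) = √(0.00517 + 0.0117 + 0.0255) = 0.206
Q = 0.005724, so δQ = 0.206 × 0.005724 = 0.00118.

0.005724 ± 0.00118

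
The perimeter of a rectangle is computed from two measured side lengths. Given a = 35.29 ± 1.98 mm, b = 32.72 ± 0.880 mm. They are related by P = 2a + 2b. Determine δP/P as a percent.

3.19%

P is a linear combination, so absolute uncertainties add in quadrature:
  (2·δa)² = 15.7;  (2·δb)² = 3.10
δP = √(18.8) = 4.33 mm
P = 136.0 mm, so δP/P = 4.33/136.0 = 0.0319.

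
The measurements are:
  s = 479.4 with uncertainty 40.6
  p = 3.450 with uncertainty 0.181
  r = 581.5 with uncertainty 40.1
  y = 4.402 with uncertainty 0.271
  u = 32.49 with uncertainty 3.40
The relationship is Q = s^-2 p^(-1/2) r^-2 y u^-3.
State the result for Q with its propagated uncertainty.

Products/powers → add relative errors in quadrature, weighted by exponent:
  (-2·δs/s)² = (-2×0.0847)² = 0.0287;  (−½·δp/p)² = (-0.5×0.0525)² = 0.000688;  (-2·δr/r)² = (-2×0.0690)² = 0.0190;  (1·δy/y)² = (1×0.0616)² = 0.00379;  (-3·δu/u)² = (-3×0.105)² = 0.0986
δQ/Q = √(0.151) = 0.388
Q = 8.892e-16, so δQ = 0.388 × 8.892e-16 = 3.45e-16.

(8.892 ± 3.45) × 10^-16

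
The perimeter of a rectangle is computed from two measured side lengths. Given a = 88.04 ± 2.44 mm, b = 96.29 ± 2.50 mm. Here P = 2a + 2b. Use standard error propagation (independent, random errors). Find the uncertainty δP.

6.99 mm

For a sum/difference, combine absolute errors in quadrature:
  (2·δa)² = 23.8;  (2·δb)² = 25.0
δP = √(48.8) = 6.99 mm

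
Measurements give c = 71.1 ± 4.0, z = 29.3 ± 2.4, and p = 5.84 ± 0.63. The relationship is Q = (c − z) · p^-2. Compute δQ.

Let u = c − z = 41.8. δu = √(δc² + δz²) = √(16.0 + 5.76) = 4.66, so δu/u = 0.112.
Q is then a monomial in u, p:
δQ/Q = √((δu/u)² + (-2·δp/p)²) = √(0.0125 + 0.0465) = 0.243
Q = 1.23, so δQ = 0.243 × 1.23 = 0.298.

0.298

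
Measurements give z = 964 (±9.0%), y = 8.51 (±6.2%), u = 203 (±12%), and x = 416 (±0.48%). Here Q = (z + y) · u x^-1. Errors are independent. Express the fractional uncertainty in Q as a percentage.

15.0%

Let w = z + y = 973. δw = √(δz² + δy²) = √(7530 + 0.278) = 86.8, so δw/w = 0.0892.
Q is then a monomial in w, u, x:
δQ/Q = √((δw/w)² + (1·δu/u)² + (-1·δx/x)²) = √(0.00796 + 0.0144 + 2.3e-05) = 0.150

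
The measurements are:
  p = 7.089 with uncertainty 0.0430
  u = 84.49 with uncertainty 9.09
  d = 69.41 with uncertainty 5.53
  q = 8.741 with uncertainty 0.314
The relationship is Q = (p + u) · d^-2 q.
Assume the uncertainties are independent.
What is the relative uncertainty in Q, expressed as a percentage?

Let w = p + u = 91.58. δw = √(δp² + δu²) = √(0.00185 + 82.6) = 9.09, so δw/w = 0.0993.
Q is then a monomial in w, d, q:
δQ/Q = √((δw/w)² + (-2·δd/d)² + (1·δq/q)²) = √(0.00985 + 0.0254 + 0.00129) = 0.191

19.1%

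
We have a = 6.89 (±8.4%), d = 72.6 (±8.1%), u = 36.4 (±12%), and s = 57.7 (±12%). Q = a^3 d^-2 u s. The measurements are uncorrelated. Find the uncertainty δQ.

44.9

Relative error in a monomial: (δQ/Q)² = Σ (nᵢ · δxᵢ/xᵢ)².
  (3·δa/a)² = (3×0.0840)² = 0.0635;  (-2·δd/d)² = (-2×0.0810)² = 0.0262;  (1·δu/u)² = (1×0.120)² = 0.0144;  (1·δs/s)² = (1×0.120)² = 0.0144
δQ/Q = √(0.119) = 0.344
Q = 130, so δQ = 0.344 × 130 = 44.9.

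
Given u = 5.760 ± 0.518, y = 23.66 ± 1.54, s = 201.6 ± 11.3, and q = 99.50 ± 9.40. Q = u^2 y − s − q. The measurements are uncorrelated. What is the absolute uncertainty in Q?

151

Let p = u^2·y = 785.0. δp/p = √((2·δu/u)² + (1·δy/y)²) = √(0.0324 + 0.00424) = 0.191, so δp = 150.
Q = p − s − q: δQ = √(δp² + δs² + δq²) = √(22500 + 128 + 88.4) = 151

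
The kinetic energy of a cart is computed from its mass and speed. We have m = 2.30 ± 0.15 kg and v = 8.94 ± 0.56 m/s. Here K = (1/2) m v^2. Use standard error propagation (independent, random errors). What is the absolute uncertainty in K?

K is a product of powers, so relative uncertainties combine in quadrature:
  (1·δm/m)² = (1×0.0652)² = 0.00425;  (2·δv/v)² = (2×0.0626)² = 0.0157
δK/K = √(0.0199) = 0.141
K = 91.9 J, so δK = 0.141 × 91.9 = 13.0 J.

13.0 J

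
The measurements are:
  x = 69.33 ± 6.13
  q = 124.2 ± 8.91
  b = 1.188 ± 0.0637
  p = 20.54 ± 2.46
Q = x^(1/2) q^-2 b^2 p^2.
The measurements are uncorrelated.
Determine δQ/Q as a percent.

30.2%

Each factor contributes (exponent × relative error)² to (δQ/Q)²:
  (½·δx/x)² = (0.5×0.0884)² = 0.00195;  (-2·δq/q)² = (-2×0.0717)² = 0.0206;  (2·δb/b)² = (2×0.0536)² = 0.0115;  (2·δp/p)² = (2×0.120)² = 0.0574
δQ/Q = √(0.0914) = 0.302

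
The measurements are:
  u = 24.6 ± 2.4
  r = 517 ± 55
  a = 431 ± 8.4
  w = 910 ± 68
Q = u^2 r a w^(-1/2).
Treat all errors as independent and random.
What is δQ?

1.01e+06

Q is a product of powers, so relative uncertainties combine in quadrature:
  (2·δu/u)² = (2×0.0976)² = 0.0381;  (1·δr/r)² = (1×0.106)² = 0.0113;  (1·δa/a)² = (1×0.0195)² = 0.000380;  (−½·δw/w)² = (-0.5×0.0747)² = 0.00140
δQ/Q = √(0.0512) = 0.226
Q = 4.47e+06, so δQ = 0.226 × 4.47e+06 = 1.01e+06.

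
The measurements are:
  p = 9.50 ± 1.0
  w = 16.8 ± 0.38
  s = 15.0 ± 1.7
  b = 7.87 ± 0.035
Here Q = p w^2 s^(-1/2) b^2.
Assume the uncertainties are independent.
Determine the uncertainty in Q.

5490

Since Q is a product/quotient, work with relative uncertainties:
  (1·δp/p)² = (1×0.105)² = 0.0111;  (2·δw/w)² = (2×0.0226)² = 0.00205;  (−½·δs/s)² = (-0.5×0.113)² = 0.00321;  (2·δb/b)² = (2×0.00445)² = 7.91e-05
δQ/Q = √(0.0164) = 0.128
Q = 42900, so δQ = 0.128 × 42900 = 5490.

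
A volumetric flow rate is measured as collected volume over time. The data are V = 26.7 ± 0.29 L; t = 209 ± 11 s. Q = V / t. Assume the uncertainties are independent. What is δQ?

Each factor contributes (exponent × relative error)² to (δQ/Q)²:
  (1·δV/V)² = (1×0.0109)² = 0.000118;  (-1·δt/t)² = (-1×0.0526)² = 0.00277
δQ/Q = √(0.00289) = 0.0537
Q = 0.128 L/s, so δQ = 0.0537 × 0.128 = 0.00687 L/s.

0.00687 L/s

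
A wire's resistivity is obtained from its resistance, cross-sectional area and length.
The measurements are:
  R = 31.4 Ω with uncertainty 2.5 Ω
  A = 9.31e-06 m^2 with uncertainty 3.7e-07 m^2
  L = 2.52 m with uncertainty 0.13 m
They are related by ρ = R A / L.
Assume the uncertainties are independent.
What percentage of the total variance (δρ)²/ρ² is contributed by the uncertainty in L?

(δρ/ρ)² = (1·δR/R)² + (1·δA/A)² + (-1·δL/L)²
  R term: (1×0.0796)² = 0.00634
  A term: (1×0.0397)² = 0.00158
  L term: (-1×0.0516)² = 0.00266
Total = 0.0106. Share from L = 0.00266/0.0106 = 0.252.

25.2%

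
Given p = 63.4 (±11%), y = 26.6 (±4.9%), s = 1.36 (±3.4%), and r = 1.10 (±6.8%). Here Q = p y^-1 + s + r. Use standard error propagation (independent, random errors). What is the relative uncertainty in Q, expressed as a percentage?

6.20%

Let w = p·y^-1 = 2.38. δw/w = √((1·δp/p)² + (-1·δy/y)²) = √(0.0121 + 0.00240) = 0.120, so δw = 0.287.
Q = w + s + r: δQ = √(δw² + δs² + δr²) = √(0.0824 + 0.00214 + 0.00560) = 0.300
Q = 4.84, so δQ/Q = 0.300/4.84 = 0.0620.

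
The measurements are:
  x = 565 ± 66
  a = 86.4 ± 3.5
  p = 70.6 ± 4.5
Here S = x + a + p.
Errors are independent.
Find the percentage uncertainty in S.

9.18%

Sums and differences: (δS)² = Σ (cᵢ δxᵢ)².
  (δx)² = 4360;  (δa)² = 12.2;  (δp)² = 20.2
δS = √(4390) = 66.2
S = 722, so δS/S = 66.2/722 = 0.0918.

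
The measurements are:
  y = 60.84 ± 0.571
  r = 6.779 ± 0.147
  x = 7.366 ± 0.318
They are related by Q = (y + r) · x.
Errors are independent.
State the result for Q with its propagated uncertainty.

Let u = y + r = 67.62. δu = √(δy² + δr²) = √(0.326 + 0.0216) = 0.590, so δu/u = 0.00872.
Q is then a monomial in u, x:
δQ/Q = √((δu/u)² + (1·δx/x)²) = √(7.6e-05 + 0.00186) = 0.0440
Q = 498.1, so δQ = 0.0440 × 498.1 = 21.9.

498.1 ± 21.9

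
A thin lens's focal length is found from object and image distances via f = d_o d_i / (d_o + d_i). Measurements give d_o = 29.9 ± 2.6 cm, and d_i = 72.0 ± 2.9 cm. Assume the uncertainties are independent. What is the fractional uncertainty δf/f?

∂f/∂d_o = (d_i/(d_o+d_i))² = 0.499;  ∂f/∂d_i = (d_o/(d_o+d_i))² = 0.0861
δf = √((∂f/∂d_o · δd_o)² + (∂f/∂d_i · δd_i)²) = √(1.68 + 0.0623) = 1.32 cm
f = 21.1 cm, so δf/f = 1.32/21.1 = 0.0626.

0.0626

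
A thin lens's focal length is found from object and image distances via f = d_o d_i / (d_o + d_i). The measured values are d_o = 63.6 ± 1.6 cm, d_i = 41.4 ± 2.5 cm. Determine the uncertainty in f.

∂f/∂d_o = (d_i/(d_o+d_i))² = 0.155;  ∂f/∂d_i = (d_o/(d_o+d_i))² = 0.367
δf = √((∂f/∂d_o · δd_o)² + (∂f/∂d_i · δd_i)²) = √(0.0619 + 0.841) = 0.950 cm

0.950 cm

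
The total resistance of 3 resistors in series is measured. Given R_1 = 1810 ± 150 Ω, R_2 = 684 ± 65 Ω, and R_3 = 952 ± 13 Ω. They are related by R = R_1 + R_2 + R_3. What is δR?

Each term contributes (cᵢ δxᵢ)² to (δR)²:
  (δR_1)² = 22500;  (δR_2)² = 4220;  (δR_3)² = 169
δR = √(26900) = 164 Ω

164 Ω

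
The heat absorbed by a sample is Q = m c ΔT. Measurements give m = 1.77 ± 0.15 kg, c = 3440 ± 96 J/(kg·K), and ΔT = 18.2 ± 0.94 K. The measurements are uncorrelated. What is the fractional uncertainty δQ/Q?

Since Q is a product/quotient, work with relative uncertainties:
  (1·δm/m)² = (1×0.0847)² = 0.00718;  (1·δc/c)² = (1×0.0279)² = 0.000779;  (1·δΔT/ΔT)² = (1×0.0516)² = 0.00267
δQ/Q = √(0.0106) = 0.103

0.103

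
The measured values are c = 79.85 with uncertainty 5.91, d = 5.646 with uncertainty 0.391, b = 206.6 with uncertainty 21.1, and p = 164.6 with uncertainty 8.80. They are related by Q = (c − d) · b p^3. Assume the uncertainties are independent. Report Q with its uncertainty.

Let u = c − d = 74.20. δu = √(δc² + δd²) = √(34.9 + 0.153) = 5.92, so δu/u = 0.0798.
Q is then a monomial in u, b, p:
δQ/Q = √((δu/u)² + (1·δb/b)² + (3·δp/p)²) = √(0.00637 + 0.0104 + 0.0257) = 0.206
Q = 6.837e+10, so δQ = 0.206 × 6.837e+10 = 1.41e+10.

(6.837 ± 1.41) × 10^10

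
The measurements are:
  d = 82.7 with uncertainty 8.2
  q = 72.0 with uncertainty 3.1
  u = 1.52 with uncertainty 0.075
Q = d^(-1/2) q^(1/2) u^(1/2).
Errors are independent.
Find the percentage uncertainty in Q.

5.94%

Products/powers → add relative errors in quadrature, weighted by exponent:
  (−½·δd/d)² = (-0.5×0.0992)² = 0.00246;  (½·δq/q)² = (0.5×0.0431)² = 0.000463;  (½·δu/u)² = (0.5×0.0493)² = 0.000609
δQ/Q = √(0.00353) = 0.0594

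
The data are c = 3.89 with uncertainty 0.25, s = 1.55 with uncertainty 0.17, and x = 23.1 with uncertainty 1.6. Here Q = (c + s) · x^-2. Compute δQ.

0.00152

Let u = c + s = 5.44. δu = √(δc² + δs²) = √(0.0625 + 0.0289) = 0.302, so δu/u = 0.0556.
Q is then a monomial in u, x:
δQ/Q = √((δu/u)² + (-2·δx/x)²) = √(0.00309 + 0.0192) = 0.149
Q = 0.0102, so δQ = 0.149 × 0.0102 = 0.00152.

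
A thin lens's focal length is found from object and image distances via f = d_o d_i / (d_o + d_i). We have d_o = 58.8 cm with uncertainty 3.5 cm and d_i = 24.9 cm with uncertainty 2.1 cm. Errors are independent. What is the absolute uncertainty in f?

1.08 cm

∂f/∂d_o = (d_i/(d_o+d_i))² = 0.0885;  ∂f/∂d_i = (d_o/(d_o+d_i))² = 0.494
δf = √((∂f/∂d_o · δd_o)² + (∂f/∂d_i · δd_i)²) = √(0.0959 + 1.07) = 1.08 cm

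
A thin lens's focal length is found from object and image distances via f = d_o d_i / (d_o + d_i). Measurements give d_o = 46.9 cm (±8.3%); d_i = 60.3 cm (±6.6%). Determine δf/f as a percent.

∂f/∂d_o = (d_i/(d_o+d_i))² = 0.316;  ∂f/∂d_i = (d_o/(d_o+d_i))² = 0.191
δf = √((∂f/∂d_o · δd_o)² + (∂f/∂d_i · δd_i)²) = √(1.52 + 0.580) = 1.45 cm
f = 26.4 cm, so δf/f = 1.45/26.4 = 0.0549.

5.49%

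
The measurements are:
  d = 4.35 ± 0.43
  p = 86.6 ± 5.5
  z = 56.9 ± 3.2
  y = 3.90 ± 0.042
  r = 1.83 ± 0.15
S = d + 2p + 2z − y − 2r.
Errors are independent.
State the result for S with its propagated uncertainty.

284 ± 12.7

S is a linear combination, so absolute uncertainties add in quadrature:
  (δd)² = 0.185;  (2·δp)² = 121;  (2·δz)² = 41.0;  (δy)² = 0.00176;  (2·δr)² = 0.0900
δS = √(162) = 12.7
S = 284.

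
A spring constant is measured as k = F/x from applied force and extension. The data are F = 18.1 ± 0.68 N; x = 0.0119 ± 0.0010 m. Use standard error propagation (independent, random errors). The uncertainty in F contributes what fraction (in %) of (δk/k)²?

16.7%

(δk/k)² = (1·δF/F)² + (-1·δx/x)²
  F term: (1×0.0376)² = 0.00141
  x term: (-1×0.0840)² = 0.00706
Total = 0.00847. Share from F = 0.00141/0.00847 = 0.167.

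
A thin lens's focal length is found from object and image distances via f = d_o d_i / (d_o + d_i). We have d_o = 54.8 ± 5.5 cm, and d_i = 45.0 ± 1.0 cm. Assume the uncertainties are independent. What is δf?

∂f/∂d_o = (d_i/(d_o+d_i))² = 0.203;  ∂f/∂d_i = (d_o/(d_o+d_i))² = 0.302
δf = √((∂f/∂d_o · δd_o)² + (∂f/∂d_i · δd_i)²) = √(1.25 + 0.0909) = 1.16 cm

1.16 cm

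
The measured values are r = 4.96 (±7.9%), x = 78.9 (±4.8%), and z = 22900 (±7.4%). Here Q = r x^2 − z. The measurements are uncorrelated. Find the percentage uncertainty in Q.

52.6%

Let p = r·x^2 = 30900. δp/p = √((1·δr/r)² + (2·δx/x)²) = √(0.00624 + 0.00922) = 0.124, so δp = 3840.
Q = p − z: δQ = √(δp² + δz²) = √(1.47e+07 + 2.87e+06) = 4200
Q = 7980, so δQ/Q = 4200/7980 = 0.526.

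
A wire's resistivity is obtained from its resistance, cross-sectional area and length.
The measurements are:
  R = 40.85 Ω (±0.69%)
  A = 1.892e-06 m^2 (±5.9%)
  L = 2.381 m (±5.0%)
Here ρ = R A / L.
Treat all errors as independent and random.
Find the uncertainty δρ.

Relative error in a monomial: (δρ/ρ)² = Σ (nᵢ · δxᵢ/xᵢ)².
  (1·δR/R)² = (1×0.00690)² = 4.76e-05;  (1·δA/A)² = (1×0.0590)² = 0.00348;  (-1·δL/L)² = (-1×0.0500)² = 0.00250
δρ/ρ = √(0.00603) = 0.0776
ρ = 3.246e-05 Ω·m, so δρ = 0.0776 × 3.246e-05 = 2.52e-06 Ω·m.

2.52e-06 Ω·m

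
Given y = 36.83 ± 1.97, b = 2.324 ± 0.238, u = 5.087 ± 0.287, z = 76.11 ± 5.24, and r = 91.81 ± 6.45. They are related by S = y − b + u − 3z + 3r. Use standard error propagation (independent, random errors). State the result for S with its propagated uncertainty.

86.69 ± 25.0

Each term contributes (cᵢ δxᵢ)² to (δS)²:
  (δy)² = 3.88;  (δb)² = 0.0566;  (δu)² = 0.0824;  (3·δz)² = 247;  (3·δr)² = 374
δS = √(626) = 25.0
S = 86.69.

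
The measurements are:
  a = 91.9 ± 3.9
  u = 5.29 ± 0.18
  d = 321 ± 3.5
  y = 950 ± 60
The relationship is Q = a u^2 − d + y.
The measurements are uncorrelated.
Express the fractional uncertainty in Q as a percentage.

6.71%

Let p = a·u^2 = 2570. δp/p = √((1·δa/a)² + (2·δu/u)²) = √(0.00180 + 0.00463) = 0.0802, so δp = 206.
Q = p − d + y: δQ = √(δp² + δd² + δy²) = √(42500 + 12.2 + 3600) = 215
Q = 3200, so δQ/Q = 215/3200 = 0.0671.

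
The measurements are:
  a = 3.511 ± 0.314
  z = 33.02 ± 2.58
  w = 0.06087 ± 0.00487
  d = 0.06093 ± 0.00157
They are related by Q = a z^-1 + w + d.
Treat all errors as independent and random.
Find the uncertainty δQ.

Let p = a·z^-1 = 0.1063. δp/p = √((1·δa/a)² + (-1·δz/z)²) = √(0.00800 + 0.00610) = 0.119, so δp = 0.0126.
Q = p + w + d: δQ = √(δp² + δw² + δd²) = √(0.000159 + 2.37e-05 + 2.46e-06) = 0.0136

0.0136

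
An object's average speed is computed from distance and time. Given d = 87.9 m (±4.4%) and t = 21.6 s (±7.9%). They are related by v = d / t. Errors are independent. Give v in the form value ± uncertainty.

4.07 ± 0.368 m/s

Since v is a product/quotient, work with relative uncertainties:
  (1·δd/d)² = (1×0.0440)² = 0.00194;  (-1·δt/t)² = (-1×0.0790)² = 0.00624
δv/v = √(0.00818) = 0.0904
v = 4.07 m/s, so δv = 0.0904 × 4.07 = 0.368 m/s.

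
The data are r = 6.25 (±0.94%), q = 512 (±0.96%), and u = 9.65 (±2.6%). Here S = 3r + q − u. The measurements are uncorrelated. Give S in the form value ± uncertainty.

521 ± 4.92

Absolute uncertainties add in quadrature for a linear combination:
  (3·δr)² = 0.0311;  (δq)² = 24.2;  (δu)² = 0.0630
δS = √(24.3) = 4.92
S = 521.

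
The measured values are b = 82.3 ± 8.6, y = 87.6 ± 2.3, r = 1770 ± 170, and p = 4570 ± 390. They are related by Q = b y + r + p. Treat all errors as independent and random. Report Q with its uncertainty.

13500 ± 886

Let w = b·y = 7210. δw/w = √((1·δb/b)² + (1·δy/y)²) = √(0.0109 + 0.000689) = 0.108, so δw = 777.
Q = w + r + p: δQ = √(δw² + δr² + δp²) = √(6.03e+05 + 28900 + 1.52e+05) = 886
Q = 13500.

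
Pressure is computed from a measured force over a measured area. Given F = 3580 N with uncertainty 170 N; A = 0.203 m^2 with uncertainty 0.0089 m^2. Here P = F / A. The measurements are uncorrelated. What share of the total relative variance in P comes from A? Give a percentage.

46.0%

(δP/P)² = (1·δF/F)² + (-1·δA/A)²
  F term: (1×0.0475)² = 0.00225
  A term: (-1×0.0438)² = 0.00192
Total = 0.00418. Share from A = 0.00192/0.00418 = 0.460.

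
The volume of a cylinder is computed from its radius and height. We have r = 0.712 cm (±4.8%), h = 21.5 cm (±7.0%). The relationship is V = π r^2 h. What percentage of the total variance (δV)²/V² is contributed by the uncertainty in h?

34.7%

(δV/V)² = (2·δr/r)² + (1·δh/h)²
  r term: (2×0.0480)² = 0.00922
  h term: (1×0.0700)² = 0.00490
Total = 0.0141. Share from h = 0.00490/0.0141 = 0.347.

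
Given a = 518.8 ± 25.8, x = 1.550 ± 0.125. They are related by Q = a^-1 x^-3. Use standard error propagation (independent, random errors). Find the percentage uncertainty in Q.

For a monomial Q ∝ a^-1, x^-3, fractional errors add in quadrature:
  (-1·δa/a)² = (-1×0.0497)² = 0.00247;  (-3·δx/x)² = (-3×0.0806)² = 0.0585
δQ/Q = √(0.0610) = 0.247

24.7%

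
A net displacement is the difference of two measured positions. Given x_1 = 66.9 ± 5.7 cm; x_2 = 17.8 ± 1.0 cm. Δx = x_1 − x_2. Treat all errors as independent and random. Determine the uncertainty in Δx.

5.79 cm

Absolute uncertainties add in quadrature for a linear combination:
  (δx_1)² = 32.5;  (δx_2)² = 1.00
δΔx = √(33.5) = 5.79 cm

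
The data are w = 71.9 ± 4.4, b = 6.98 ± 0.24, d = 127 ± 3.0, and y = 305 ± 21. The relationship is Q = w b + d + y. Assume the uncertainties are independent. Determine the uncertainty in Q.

Let p = w·b = 502. δp/p = √((1·δw/w)² + (1·δb/b)²) = √(0.00374 + 0.00118) = 0.0702, so δp = 35.2.
Q = p + d + y: δQ = √(δp² + δd² + δy²) = √(1240 + 9.00 + 441) = 41.1

41.1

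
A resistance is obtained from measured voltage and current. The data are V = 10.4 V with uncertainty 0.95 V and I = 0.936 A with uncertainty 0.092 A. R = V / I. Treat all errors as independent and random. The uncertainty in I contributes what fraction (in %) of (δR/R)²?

53.7%

(δR/R)² = (1·δV/V)² + (-1·δI/I)²
  V term: (1×0.0913)² = 0.00834
  I term: (-1×0.0983)² = 0.00966
Total = 0.0180. Share from I = 0.00966/0.0180 = 0.537.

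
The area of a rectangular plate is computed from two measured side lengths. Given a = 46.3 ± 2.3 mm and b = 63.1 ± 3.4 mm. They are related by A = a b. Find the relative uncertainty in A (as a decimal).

0.0733

Relative error in a monomial: (δA/A)² = Σ (nᵢ · δxᵢ/xᵢ)².
  (1·δa/a)² = (1×0.0497)² = 0.00247;  (1·δb/b)² = (1×0.0539)² = 0.00290
δA/A = √(0.00537) = 0.0733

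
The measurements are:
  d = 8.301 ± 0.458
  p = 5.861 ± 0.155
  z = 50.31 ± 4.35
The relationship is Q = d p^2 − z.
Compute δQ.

22.2

Let w = d·p^2 = 285.2. δw/w = √((1·δd/d)² + (2·δp/p)²) = √(0.00304 + 0.00280) = 0.0764, so δw = 21.8.
Q = w − z: δQ = √(δw² + δz²) = √(475 + 18.9) = 22.2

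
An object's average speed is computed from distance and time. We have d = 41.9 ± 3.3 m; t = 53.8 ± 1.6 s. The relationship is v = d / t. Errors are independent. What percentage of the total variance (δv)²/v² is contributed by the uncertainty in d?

87.5%

(δv/v)² = (1·δd/d)² + (-1·δt/t)²
  d term: (1×0.0788)² = 0.00620
  t term: (-1×0.0297)² = 0.000884
Total = 0.00709. Share from d = 0.00620/0.00709 = 0.875.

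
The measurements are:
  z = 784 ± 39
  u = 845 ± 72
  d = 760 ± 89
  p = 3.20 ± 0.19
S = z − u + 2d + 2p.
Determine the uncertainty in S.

196

Sums and differences: (δS)² = Σ (cᵢ δxᵢ)².
  (δz)² = 1520;  (δu)² = 5180;  (2·δd)² = 31700;  (2·δp)² = 0.144
δS = √(38400) = 196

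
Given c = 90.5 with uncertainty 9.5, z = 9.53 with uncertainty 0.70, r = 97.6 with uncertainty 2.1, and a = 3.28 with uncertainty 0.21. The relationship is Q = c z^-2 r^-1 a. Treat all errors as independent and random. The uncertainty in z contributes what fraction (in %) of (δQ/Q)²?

(δQ/Q)² = (1·δc/c)² + (-2·δz/z)² + (-1·δr/r)² + (1·δa/a)²
  c term: (1×0.105)² = 0.0110
  z term: (-2×0.0735)² = 0.0216
  r term: (-1×0.0215)² = 0.000463
  a term: (1×0.0640)² = 0.00410
Total = 0.0372. Share from z = 0.0216/0.0372 = 0.581.

58.1%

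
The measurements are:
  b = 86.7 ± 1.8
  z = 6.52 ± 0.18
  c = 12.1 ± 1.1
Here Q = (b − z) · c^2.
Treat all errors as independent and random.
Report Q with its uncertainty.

11700 ± 2150

Let u = b − z = 80.2. δu = √(δb² + δz²) = √(3.24 + 0.0324) = 1.81, so δu/u = 0.0226.
Q is then a monomial in u, c:
δQ/Q = √((δu/u)² + (2·δc/c)²) = √(0.000509 + 0.0331) = 0.183
Q = 11700, so δQ = 0.183 × 11700 = 2150.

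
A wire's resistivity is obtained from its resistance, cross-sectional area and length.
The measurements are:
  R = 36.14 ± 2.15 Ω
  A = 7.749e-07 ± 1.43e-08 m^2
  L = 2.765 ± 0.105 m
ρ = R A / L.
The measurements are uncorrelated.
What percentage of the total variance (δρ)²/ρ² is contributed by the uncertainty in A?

6.40%

(δρ/ρ)² = (1·δR/R)² + (1·δA/A)² + (-1·δL/L)²
  R term: (1×0.0595)² = 0.00354
  A term: (1×0.0185)² = 0.000341
  L term: (-1×0.0380)² = 0.00144
Total = 0.00532. Share from A = 0.000341/0.00532 = 0.0640.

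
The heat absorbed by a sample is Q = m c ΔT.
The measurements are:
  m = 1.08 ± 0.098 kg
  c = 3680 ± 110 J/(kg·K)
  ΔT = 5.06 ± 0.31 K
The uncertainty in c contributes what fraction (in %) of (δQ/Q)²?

(δQ/Q)² = (1·δm/m)² + (1·δc/c)² + (1·δΔT/ΔT)²
  m term: (1×0.0907)² = 0.00823
  c term: (1×0.0299)² = 0.000893
  ΔT term: (1×0.0613)² = 0.00375
Total = 0.0129. Share from c = 0.000893/0.0129 = 0.0694.

6.94%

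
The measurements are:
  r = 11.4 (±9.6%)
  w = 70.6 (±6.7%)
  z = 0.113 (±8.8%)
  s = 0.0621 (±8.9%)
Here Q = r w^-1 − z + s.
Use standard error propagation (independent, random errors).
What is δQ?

Let p = r·w^-1 = 0.161. δp/p = √((1·δr/r)² + (-1·δw/w)²) = √(0.00922 + 0.00449) = 0.117, so δp = 0.0189.
Q = p − z + s: δQ = √(δp² + δz² + δs²) = √(0.000357 + 9.89e-05 + 3.05e-05) = 0.0221

0.0221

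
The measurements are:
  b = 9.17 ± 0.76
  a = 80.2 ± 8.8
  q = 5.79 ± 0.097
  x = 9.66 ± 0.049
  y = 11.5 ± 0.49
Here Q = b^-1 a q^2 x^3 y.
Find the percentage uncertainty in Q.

14.9%

Each factor contributes (exponent × relative error)² to (δQ/Q)²:
  (-1·δb/b)² = (-1×0.0829)² = 0.00687;  (1·δa/a)² = (1×0.110)² = 0.0120;  (2·δq/q)² = (2×0.0168)² = 0.00112;  (3·δx/x)² = (3×0.00507)² = 0.000232;  (1·δy/y)² = (1×0.0426)² = 0.00182
δQ/Q = √(0.0221) = 0.149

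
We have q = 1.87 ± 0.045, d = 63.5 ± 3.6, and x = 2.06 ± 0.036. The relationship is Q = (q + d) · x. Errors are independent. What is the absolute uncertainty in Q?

Let u = q + d = 65.4. δu = √(δq² + δd²) = √(0.00202 + 13.0) = 3.60, so δu/u = 0.0551.
Q is then a monomial in u, x:
δQ/Q = √((δu/u)² + (1·δx/x)²) = √(0.00303 + 0.000305) = 0.0578
Q = 135, so δQ = 0.0578 × 135 = 7.78.

7.78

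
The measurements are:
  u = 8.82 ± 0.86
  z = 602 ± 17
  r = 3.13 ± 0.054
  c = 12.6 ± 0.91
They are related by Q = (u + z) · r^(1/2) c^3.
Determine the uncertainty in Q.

4.73e+05

Let w = u + z = 611. δw = √(δu² + δz²) = √(0.740 + 289) = 17.0, so δw/w = 0.0279.
Q is then a monomial in w, r, c:
δQ/Q = √((δw/w)² + (½·δr/r)² + (3·δc/c)²) = √(0.000777 + 7.44e-05 + 0.0469) = 0.219
Q = 2.16e+06, so δQ = 0.219 × 2.16e+06 = 4.73e+05.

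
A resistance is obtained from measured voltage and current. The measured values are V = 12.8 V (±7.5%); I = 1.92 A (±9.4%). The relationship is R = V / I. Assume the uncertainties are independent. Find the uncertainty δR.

0.802 Ω

Relative error in a monomial: (δR/R)² = Σ (nᵢ · δxᵢ/xᵢ)².
  (1·δV/V)² = (1×0.0750)² = 0.00562;  (-1·δI/I)² = (-1×0.0940)² = 0.00884
δR/R = √(0.0145) = 0.120
R = 6.67 Ω, so δR = 0.120 × 6.67 = 0.802 Ω.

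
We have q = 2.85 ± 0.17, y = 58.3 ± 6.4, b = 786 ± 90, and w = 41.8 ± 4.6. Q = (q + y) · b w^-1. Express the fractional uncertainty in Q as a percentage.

19.0%

Let u = q + y = 61.1. δu = √(δq² + δy²) = √(0.0289 + 41.0) = 6.40, so δu/u = 0.105.
Q is then a monomial in u, b, w:
δQ/Q = √((δu/u)² + (1·δb/b)² + (-1·δw/w)²) = √(0.0110 + 0.0131 + 0.0121) = 0.190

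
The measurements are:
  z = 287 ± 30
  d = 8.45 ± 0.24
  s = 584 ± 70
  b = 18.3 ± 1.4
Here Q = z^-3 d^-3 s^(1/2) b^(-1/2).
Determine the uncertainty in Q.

1.32e-10

For a monomial Q ∝ z^-3, d^-3, s^(1/2), b^(-1/2), fractional errors add in quadrature:
  (-3·δz/z)² = (-3×0.105)² = 0.0983;  (-3·δd/d)² = (-3×0.0284)² = 0.00726;  (½·δs/s)² = (0.5×0.120)² = 0.00359;  (−½·δb/b)² = (-0.5×0.0765)² = 0.00146
δQ/Q = √(0.111) = 0.333
Q = 3.96e-10, so δQ = 0.333 × 3.96e-10 = 1.32e-10.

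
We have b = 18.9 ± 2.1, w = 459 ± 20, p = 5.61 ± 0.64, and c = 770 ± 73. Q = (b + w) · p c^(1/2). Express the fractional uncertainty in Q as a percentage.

Let u = b + w = 478. δu = √(δb² + δw²) = √(4.41 + 400) = 20.1, so δu/u = 0.0421.
Q is then a monomial in u, p, c:
δQ/Q = √((δu/u)² + (1·δp/p)² + (½·δc/c)²) = √(0.00177 + 0.0130 + 0.00225) = 0.131

13.1%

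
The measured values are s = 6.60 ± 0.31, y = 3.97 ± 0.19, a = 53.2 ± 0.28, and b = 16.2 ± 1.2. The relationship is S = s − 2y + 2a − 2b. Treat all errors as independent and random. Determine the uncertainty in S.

Each term contributes (cᵢ δxᵢ)² to (δS)²:
  (δs)² = 0.0961;  (2·δy)² = 0.144;  (2·δa)² = 0.314;  (2·δb)² = 5.76
δS = √(6.31) = 2.51

2.51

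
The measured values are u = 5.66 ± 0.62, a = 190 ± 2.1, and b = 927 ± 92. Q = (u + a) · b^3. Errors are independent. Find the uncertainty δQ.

4.64e+10

Let w = u + a = 196. δw = √(δu² + δa²) = √(0.384 + 4.41) = 2.19, so δw/w = 0.0112.
Q is then a monomial in w, b:
δQ/Q = √((δw/w)² + (3·δb/b)²) = √(0.000125 + 0.0886) = 0.298
Q = 1.56e+11, so δQ = 0.298 × 1.56e+11 = 4.64e+10.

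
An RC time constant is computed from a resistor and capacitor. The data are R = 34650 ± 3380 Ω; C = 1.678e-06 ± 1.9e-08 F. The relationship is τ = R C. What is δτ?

0.00571 s

Since τ is a product/quotient, work with relative uncertainties:
  (1·δR/R)² = (1×0.0975)² = 0.00952;  (1·δC/C)² = (1×0.0113)² = 0.000128
δτ/τ = √(0.00964) = 0.0982
τ = 0.05814 s, so δτ = 0.0982 × 0.05814 = 0.00571 s.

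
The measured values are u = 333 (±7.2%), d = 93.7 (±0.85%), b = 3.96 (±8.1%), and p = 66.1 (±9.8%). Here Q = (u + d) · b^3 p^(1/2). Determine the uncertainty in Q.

54800

Let w = u + d = 427. δw = √(δu² + δd²) = √(575 + 0.634) = 24.0, so δw/w = 0.0562.
Q is then a monomial in w, b, p:
δQ/Q = √((δw/w)² + (3·δb/b)² + (½·δp/p)²) = √(0.00316 + 0.0590 + 0.00240) = 0.254
Q = 2.15e+05, so δQ = 0.254 × 2.15e+05 = 54800.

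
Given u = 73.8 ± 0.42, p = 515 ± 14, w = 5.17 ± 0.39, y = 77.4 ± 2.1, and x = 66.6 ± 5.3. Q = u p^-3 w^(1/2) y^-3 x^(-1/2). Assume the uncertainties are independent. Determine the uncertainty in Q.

4.15e-14

Each factor contributes (exponent × relative error)² to (δQ/Q)²:
  (1·δu/u)² = (1×0.00569)² = 3.24e-05;  (-3·δp/p)² = (-3×0.0272)² = 0.00665;  (½·δw/w)² = (0.5×0.0754)² = 0.00142;  (-3·δy/y)² = (-3×0.0271)² = 0.00663;  (−½·δx/x)² = (-0.5×0.0796)² = 0.00158
δQ/Q = √(0.0163) = 0.128
Q = 3.25e-13, so δQ = 0.128 × 3.25e-13 = 4.15e-14.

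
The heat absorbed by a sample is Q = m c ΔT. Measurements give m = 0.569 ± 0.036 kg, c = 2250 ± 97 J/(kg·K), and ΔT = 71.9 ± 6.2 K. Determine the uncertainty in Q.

Q is a product of powers, so relative uncertainties combine in quadrature:
  (1·δm/m)² = (1×0.0633)² = 0.00400;  (1·δc/c)² = (1×0.0431)² = 0.00186;  (1·δΔT/ΔT)² = (1×0.0862)² = 0.00744
δQ/Q = √(0.0133) = 0.115
Q = 92000 J, so δQ = 0.115 × 92000 = 10600 J.

10600 J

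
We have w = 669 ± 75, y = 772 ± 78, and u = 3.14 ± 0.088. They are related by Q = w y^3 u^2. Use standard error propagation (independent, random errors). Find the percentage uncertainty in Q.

For a monomial Q ∝ w, y^3, u^2, fractional errors add in quadrature:
  (1·δw/w)² = (1×0.112)² = 0.0126;  (3·δy/y)² = (3×0.101)² = 0.0919;  (2·δu/u)² = (2×0.0280)² = 0.00314
δQ/Q = √(0.108) = 0.328

32.8%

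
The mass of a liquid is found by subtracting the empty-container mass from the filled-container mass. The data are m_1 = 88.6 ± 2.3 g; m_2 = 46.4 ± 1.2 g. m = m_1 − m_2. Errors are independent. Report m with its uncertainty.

42.2 ± 2.59 g

Each term contributes (cᵢ δxᵢ)² to (δm)²:
  (δm_1)² = 5.29;  (δm_2)² = 1.44
δm = √(6.73) = 2.59 g
m = 42.2 g.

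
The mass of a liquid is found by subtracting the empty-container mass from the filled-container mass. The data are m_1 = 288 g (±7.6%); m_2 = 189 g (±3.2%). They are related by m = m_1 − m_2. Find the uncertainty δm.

Each term contributes (cᵢ δxᵢ)² to (δm)²:
  (δm_1)² = 479;  (δm_2)² = 36.6
δm = √(516) = 22.7 g

22.7 g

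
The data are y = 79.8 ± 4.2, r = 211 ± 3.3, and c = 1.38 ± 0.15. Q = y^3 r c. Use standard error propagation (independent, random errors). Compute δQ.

2.85e+07

Products/powers → add relative errors in quadrature, weighted by exponent:
  (3·δy/y)² = (3×0.0526)² = 0.0249;  (1·δr/r)² = (1×0.0156)² = 0.000245;  (1·δc/c)² = (1×0.109)² = 0.0118
δQ/Q = √(0.0370) = 0.192
Q = 1.48e+08, so δQ = 0.192 × 1.48e+08 = 2.85e+07.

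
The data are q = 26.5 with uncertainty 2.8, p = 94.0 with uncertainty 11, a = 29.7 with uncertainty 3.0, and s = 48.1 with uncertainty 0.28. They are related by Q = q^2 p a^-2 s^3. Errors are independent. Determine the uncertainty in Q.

For a monomial Q ∝ q^2, p, a^-2, s^3, fractional errors add in quadrature:
  (2·δq/q)² = (2×0.106)² = 0.0447;  (1·δp/p)² = (1×0.117)² = 0.0137;  (-2·δa/a)² = (-2×0.101)² = 0.0408;  (3·δs/s)² = (3×0.00582)² = 0.000305
δQ/Q = √(0.0995) = 0.315
Q = 8.33e+06, so δQ = 0.315 × 8.33e+06 = 2.63e+06.

2.63e+06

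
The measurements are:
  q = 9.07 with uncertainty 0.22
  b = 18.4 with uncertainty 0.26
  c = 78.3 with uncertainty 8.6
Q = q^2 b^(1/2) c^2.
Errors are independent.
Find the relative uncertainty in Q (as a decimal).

Relative error in a monomial: (δQ/Q)² = Σ (nᵢ · δxᵢ/xᵢ)².
  (2·δq/q)² = (2×0.0243)² = 0.00235;  (½·δb/b)² = (0.5×0.0141)² = 4.99e-05;  (2·δc/c)² = (2×0.110)² = 0.0483
δQ/Q = √(0.0507) = 0.225

0.225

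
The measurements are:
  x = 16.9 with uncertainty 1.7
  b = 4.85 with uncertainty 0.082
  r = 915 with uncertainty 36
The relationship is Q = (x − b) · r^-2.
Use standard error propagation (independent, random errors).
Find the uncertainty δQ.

Let u = x − b = 12.0. δu = √(δx² + δb²) = √(2.89 + 0.00672) = 1.70, so δu/u = 0.141.
Q is then a monomial in u, r:
δQ/Q = √((δu/u)² + (-2·δr/r)²) = √(0.0199 + 0.00619) = 0.162
Q = 1.44e-05, so δQ = 0.162 × 1.44e-05 = 2.33e-06.

2.33e-06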